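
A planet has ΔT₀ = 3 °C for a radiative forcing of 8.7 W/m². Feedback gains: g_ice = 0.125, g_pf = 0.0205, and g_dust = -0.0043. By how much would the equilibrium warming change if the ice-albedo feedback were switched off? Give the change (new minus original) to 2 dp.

-0.44 °C

Original: g = 0.1412, ΔT = 3/(1−0.1412) = 3.4932 °C.
Without ice-albedo: g' = 0.0162, ΔT' = 3/(1−0.0162) = 3.0494 °C.
Change = 3.0494 − 3.4932 = -0.44 °C.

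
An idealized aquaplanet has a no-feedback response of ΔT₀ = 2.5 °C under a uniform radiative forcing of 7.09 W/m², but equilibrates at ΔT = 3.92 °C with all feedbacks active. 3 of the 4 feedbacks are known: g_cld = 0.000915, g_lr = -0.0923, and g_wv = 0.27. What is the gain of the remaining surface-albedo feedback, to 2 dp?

0.18

Amplification A = ΔT/ΔT₀ = 3.92/2.5 = 1.568.
Total gain g = 1 − 1/A = 1 − 1/1.568 = 0.3622.
Known gains sum to 0.000915 − 0.0923 + 0.27 = 0.178615.
g_alb = 0.3622 − 0.178615 = 0.18.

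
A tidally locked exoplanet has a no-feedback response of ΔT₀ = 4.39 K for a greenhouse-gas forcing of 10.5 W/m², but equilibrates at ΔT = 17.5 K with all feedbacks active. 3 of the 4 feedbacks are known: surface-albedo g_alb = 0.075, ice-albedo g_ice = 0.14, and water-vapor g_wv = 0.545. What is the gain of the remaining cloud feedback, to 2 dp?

-0.01

Amplification A = ΔT/ΔT₀ = 17.5/4.39 = 3.986.
Total gain g = 1 − 1/A = 1 − 1/3.986 = 0.7491.
Known gains sum to 0.075 + 0.14 + 0.545 = 0.76.
g_cld = 0.7491 − 0.76 = -0.01.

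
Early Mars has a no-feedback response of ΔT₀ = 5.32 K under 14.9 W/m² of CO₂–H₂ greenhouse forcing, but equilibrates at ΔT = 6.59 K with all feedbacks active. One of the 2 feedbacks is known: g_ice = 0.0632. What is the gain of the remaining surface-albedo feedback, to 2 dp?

0.13

Amplification A = ΔT/ΔT₀ = 6.59/5.32 = 1.239.
Total gain g = 1 − 1/A = 1 − 1/1.239 = 0.1929.
The known gain is 0.0632.
g_alb = 0.1929 − 0.0632 = 0.13.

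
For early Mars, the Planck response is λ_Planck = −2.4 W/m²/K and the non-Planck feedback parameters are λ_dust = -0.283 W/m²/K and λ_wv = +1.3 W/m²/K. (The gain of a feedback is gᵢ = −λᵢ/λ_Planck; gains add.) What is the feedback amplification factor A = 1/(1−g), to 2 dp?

1.74

Convert to gains: g_dust = -0.283/2.4 = -0.1179; g_wv = 1.3/2.4 = 0.5417.
Total gain g = 0.4238.
A = 1/(1 − 0.4238) = 1.74.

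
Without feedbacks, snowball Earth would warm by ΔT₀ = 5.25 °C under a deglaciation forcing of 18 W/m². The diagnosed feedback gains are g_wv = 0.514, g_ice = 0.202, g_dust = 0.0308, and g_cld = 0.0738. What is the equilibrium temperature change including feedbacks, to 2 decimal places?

29.26 °C

Total gain g = 0.514 + 0.202 + 0.0308 + 0.0738 = 0.8206.
Amplification A = 1/(1 − 0.8206) = 5.574.
ΔT = 5.25 × 5.574 = 29.26 °C.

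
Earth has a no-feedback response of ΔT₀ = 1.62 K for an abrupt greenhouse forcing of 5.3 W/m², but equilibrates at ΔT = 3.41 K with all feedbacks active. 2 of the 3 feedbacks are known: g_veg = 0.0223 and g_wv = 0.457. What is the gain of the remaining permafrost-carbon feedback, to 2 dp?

0.05

Amplification A = ΔT/ΔT₀ = 3.41/1.62 = 2.105.
Total gain g = 1 − 1/A = 1 − 1/2.105 = 0.5249.
Known gains sum to 0.0223 + 0.457 = 0.4793.
g_pf = 0.5249 − 0.4793 = 0.05.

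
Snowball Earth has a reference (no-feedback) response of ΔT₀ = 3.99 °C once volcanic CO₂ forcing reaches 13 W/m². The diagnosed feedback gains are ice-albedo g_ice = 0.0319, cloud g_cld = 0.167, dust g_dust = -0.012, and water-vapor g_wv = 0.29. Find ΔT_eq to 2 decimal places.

7.63 °C

Total gain g = 0.0319 + 0.167 − 0.012 + 0.29 = 0.4769.
Amplification A = 1/(1 − 0.4769) = 1.912.
ΔT = 3.99 × 1.912 = 7.63 °C.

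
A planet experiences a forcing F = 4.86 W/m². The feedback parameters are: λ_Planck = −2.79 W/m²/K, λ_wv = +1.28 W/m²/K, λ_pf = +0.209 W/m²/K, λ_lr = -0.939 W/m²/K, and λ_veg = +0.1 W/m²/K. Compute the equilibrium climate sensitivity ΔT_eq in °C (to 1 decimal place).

2.3 °C

Net feedback parameter λ = (−2.79) + (+1.28) + (+0.209) + (-0.939) + (+0.1) = -2.14 W/m²/K.
ΔT = −F/λ = −4.86/(-2.14) = 2.3 °C.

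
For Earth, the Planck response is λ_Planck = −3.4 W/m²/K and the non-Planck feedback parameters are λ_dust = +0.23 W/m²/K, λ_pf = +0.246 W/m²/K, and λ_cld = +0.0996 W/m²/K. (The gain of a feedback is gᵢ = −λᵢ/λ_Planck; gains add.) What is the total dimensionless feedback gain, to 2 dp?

0.17

Convert to gains: g_dust = 0.23/3.4 = 0.06765; g_pf = 0.246/3.4 = 0.07235; g_cld = 0.0996/3.4 = 0.02929.
Total gain g = 0.16929.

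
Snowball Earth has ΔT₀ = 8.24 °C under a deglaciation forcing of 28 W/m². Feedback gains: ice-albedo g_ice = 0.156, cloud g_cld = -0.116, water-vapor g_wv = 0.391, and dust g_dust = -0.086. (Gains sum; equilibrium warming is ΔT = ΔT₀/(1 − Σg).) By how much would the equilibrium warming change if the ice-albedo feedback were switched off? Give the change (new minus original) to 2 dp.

Original: g = 0.345, ΔT = 8.24/(1−0.345) = 12.5802 °C.
Without ice-albedo: g' = 0.189, ΔT' = 8.24/(1−0.189) = 10.1603 °C.
Change = 10.1603 − 12.5802 = -2.42 °C.

-2.42 °C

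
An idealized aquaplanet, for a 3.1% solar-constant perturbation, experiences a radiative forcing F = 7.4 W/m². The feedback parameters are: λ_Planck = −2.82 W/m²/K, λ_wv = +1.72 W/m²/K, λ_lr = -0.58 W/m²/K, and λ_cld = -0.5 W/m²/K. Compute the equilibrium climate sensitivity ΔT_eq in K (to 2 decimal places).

Net feedback parameter λ = (−2.82) + (+1.72) + (-0.58) + (-0.5) = -2.18 W/m²/K.
ΔT = −F/λ = −7.4/(-2.18) = 3.39 K.

3.39 K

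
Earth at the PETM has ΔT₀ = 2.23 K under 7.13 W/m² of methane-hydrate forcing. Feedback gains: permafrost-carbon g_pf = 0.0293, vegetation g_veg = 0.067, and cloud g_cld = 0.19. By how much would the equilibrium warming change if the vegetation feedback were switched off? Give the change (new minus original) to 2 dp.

-0.27 K

Original: g = 0.2863, ΔT = 2.23/(1−0.2863) = 3.1246 K.
Without vegetation: g' = 0.2193, ΔT' = 2.23/(1−0.2193) = 2.8564 K.
Change = 2.8564 − 3.1246 = -0.27 K.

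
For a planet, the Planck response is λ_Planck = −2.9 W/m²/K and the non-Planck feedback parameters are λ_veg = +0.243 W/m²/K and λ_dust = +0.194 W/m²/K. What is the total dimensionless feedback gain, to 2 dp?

0.15

Convert to gains: g_veg = 0.243/2.9 = 0.08379; g_dust = 0.194/2.9 = 0.0669.
Total gain g = 0.15069.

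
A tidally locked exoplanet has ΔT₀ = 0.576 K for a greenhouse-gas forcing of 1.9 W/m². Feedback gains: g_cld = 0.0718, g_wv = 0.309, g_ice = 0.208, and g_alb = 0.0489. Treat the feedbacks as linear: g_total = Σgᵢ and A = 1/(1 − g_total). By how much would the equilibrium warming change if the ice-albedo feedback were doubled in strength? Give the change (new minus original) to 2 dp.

Original: g = 0.6377, ΔT = 0.576/(1−0.6377) = 1.5898 K.
With doubled ice-albedo: g' = 0.8457, ΔT' = 0.576/(1−0.8457) = 3.7330 K.
Change = 3.7330 − 1.5898 = 2.14 K.

2.14 K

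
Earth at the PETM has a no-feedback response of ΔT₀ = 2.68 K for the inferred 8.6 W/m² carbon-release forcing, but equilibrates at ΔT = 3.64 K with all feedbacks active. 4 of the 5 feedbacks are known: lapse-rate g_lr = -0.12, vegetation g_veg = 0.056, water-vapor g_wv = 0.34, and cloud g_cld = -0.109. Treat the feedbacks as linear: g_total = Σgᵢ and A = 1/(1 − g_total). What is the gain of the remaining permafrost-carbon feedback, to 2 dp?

Amplification A = ΔT/ΔT₀ = 3.64/2.68 = 1.358.
Total gain g = 1 − 1/A = 1 − 1/1.358 = 0.2636.
Known gains sum to -0.12 + 0.056 + 0.34 − 0.109 = 0.167.
g_pf = 0.2636 − 0.167 = 0.10.

0.10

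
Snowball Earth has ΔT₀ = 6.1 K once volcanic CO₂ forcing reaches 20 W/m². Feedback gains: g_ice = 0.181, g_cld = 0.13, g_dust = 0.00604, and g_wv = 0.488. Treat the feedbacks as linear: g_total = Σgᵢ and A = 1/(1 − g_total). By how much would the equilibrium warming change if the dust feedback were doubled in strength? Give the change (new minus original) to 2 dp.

Original: g = 0.80504, ΔT = 6.1/(1−0.80504) = 31.2885 K.
With doubled dust: g' = 0.81108, ΔT' = 6.1/(1−0.81108) = 32.2888 K.
Change = 32.2888 − 31.2885 = 1.00 K.

1.00 K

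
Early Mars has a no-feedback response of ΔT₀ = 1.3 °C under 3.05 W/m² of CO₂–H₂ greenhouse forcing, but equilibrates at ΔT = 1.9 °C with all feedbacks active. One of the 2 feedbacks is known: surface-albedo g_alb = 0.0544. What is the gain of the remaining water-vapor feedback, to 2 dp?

0.26

Amplification A = ΔT/ΔT₀ = 1.9/1.3 = 1.462.
Total gain g = 1 − 1/A = 1 − 1/1.462 = 0.316.
The known gain is 0.0544.
g_wv = 0.316 − 0.0544 = 0.26.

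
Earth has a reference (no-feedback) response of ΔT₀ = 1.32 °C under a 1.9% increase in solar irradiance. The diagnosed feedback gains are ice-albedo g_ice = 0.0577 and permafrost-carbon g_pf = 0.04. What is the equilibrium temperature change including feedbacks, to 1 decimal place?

1.5 °C

Total gain g = 0.0577 + 0.04 = 0.0977.
Amplification A = 1/(1 − 0.0977) = 1.108.
ΔT = 1.32 × 1.108 = 1.5 °C.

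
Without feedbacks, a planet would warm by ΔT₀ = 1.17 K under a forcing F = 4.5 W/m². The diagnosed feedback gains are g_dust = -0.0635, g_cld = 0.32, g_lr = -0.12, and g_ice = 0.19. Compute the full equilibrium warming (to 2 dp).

1.74 K

Total gain g = -0.0635 + 0.32 − 0.12 + 0.19 = 0.3265.
Amplification A = 1/(1 − 0.3265) = 1.485.
ΔT = 1.17 × 1.485 = 1.74 K.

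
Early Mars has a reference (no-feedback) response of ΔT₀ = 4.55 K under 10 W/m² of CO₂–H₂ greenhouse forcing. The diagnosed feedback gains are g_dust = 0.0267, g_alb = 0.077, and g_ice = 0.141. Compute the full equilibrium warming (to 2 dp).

Total gain g = 0.0267 + 0.077 + 0.141 = 0.2447.
Amplification A = 1/(1 − 0.2447) = 1.324.
ΔT = 4.55 × 1.324 = 6.02 K.

6.02 K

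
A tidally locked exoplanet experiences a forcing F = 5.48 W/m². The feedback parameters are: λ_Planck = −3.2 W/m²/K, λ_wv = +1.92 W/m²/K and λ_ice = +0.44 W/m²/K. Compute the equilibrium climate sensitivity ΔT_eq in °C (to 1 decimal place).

Net feedback parameter λ = (−3.2) + (+1.92) + (+0.44) = -0.84 W/m²/K.
ΔT = −F/λ = −5.48/(-0.84) = 6.5 °C.

6.5 °C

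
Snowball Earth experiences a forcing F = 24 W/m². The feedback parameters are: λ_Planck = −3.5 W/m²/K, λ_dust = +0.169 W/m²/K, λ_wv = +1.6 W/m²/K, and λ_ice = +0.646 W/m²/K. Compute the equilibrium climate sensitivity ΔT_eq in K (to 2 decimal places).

Net feedback parameter λ = (−3.5) + (+0.169) + (+1.6) + (+0.646) = -1.085 W/m²/K.
ΔT = −F/λ = −24/(-1.085) = 22.12 K.

22.12 K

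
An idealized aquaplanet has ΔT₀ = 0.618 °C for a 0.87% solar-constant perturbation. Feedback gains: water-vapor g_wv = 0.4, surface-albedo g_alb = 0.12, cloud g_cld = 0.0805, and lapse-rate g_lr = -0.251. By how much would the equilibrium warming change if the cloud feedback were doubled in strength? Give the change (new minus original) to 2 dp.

0.13 °C

Original: g = 0.3495, ΔT = 0.618/(1−0.3495) = 0.9500 °C.
With doubled cloud: g' = 0.43, ΔT' = 0.618/(1−0.43) = 1.0842 °C.
Change = 1.0842 − 0.9500 = 0.13 °C.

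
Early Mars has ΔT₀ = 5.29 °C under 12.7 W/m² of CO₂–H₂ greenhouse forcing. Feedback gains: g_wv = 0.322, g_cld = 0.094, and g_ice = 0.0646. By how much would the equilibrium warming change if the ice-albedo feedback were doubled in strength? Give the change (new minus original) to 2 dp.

Original: g = 0.4806, ΔT = 5.29/(1−0.4806) = 10.1848 °C.
With doubled ice-albedo: g' = 0.5452, ΔT' = 5.29/(1−0.5452) = 11.6315 °C.
Change = 11.6315 − 10.1848 = 1.45 °C.

1.45 °C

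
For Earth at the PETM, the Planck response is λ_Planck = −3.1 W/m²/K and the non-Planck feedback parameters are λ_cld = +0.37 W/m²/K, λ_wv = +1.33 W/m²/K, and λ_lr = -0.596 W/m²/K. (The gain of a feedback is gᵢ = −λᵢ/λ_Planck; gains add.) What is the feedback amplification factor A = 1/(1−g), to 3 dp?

1.553

Convert to gains: g_cld = 0.37/3.1 = 0.1194; g_wv = 1.33/3.1 = 0.429; g_lr = -0.596/3.1 = -0.1923.
Total gain g = 0.3561.
A = 1/(1 − 0.3561) = 1.553.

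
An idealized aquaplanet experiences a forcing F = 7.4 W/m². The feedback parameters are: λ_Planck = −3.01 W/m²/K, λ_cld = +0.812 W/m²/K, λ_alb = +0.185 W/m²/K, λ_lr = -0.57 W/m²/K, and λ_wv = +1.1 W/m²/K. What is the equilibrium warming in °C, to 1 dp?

5.0 °C

Net feedback parameter λ = (−3.01) + (+0.812) + (+0.185) + (-0.57) + (+1.1) = -1.483 W/m²/K.
ΔT = −F/λ = −7.4/(-1.483) = 5.0 °C.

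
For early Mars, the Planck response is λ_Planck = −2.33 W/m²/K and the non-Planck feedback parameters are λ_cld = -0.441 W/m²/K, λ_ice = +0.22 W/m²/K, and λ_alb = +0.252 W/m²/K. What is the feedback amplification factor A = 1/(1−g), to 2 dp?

1.01

Convert to gains: g_cld = -0.441/2.33 = -0.1893; g_ice = 0.22/2.33 = 0.09442; g_alb = 0.252/2.33 = 0.1082.
Total gain g = 0.01332.
A = 1/(1 − 0.01332) = 1.01.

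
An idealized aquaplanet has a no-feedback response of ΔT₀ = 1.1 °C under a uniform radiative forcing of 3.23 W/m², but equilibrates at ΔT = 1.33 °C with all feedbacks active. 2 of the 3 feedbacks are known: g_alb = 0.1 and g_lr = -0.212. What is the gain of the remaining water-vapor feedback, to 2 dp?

Amplification A = ΔT/ΔT₀ = 1.33/1.1 = 1.209.
Total gain g = 1 − 1/A = 1 − 1/1.209 = 0.1729.
Known gains sum to 0.1 − 0.212 = -0.112.
g_wv = 0.1729 + 0.112 = 0.28.

0.28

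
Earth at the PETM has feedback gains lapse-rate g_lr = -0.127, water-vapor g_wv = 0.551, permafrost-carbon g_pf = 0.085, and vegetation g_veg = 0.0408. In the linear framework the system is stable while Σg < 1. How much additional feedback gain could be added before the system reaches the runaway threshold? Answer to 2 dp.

0.45

Current total gain = -0.127 + 0.551 + 0.085 + 0.0408 = 0.5498.
Margin to runaway = 1 − 0.5498 = 0.45.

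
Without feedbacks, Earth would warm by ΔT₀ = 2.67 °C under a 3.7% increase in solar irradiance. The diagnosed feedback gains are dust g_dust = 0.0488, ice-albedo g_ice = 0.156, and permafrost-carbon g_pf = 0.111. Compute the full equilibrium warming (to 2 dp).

Total gain g = 0.0488 + 0.156 + 0.111 = 0.3158.
Amplification A = 1/(1 − 0.3158) = 1.462.
ΔT = 2.67 × 1.462 = 3.90 °C.

3.90 °C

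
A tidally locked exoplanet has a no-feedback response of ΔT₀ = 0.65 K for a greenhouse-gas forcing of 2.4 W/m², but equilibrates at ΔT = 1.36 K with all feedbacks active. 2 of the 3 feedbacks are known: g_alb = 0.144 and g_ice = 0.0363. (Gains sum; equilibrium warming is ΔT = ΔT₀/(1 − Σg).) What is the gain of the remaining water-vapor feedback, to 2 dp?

Amplification A = ΔT/ΔT₀ = 1.36/0.65 = 2.092.
Total gain g = 1 − 1/A = 1 − 1/2.092 = 0.522.
Known gains sum to 0.144 + 0.0363 = 0.1803.
g_wv = 0.522 − 0.1803 = 0.34.

0.34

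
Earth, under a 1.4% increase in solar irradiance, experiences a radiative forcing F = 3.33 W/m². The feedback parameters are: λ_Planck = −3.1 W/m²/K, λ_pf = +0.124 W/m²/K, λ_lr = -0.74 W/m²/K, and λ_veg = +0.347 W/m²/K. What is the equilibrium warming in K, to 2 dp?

Net feedback parameter λ = (−3.1) + (+0.124) + (-0.74) + (+0.347) = -3.369 W/m²/K.
ΔT = −F/λ = −3.33/(-3.369) = 0.99 K.

0.99 K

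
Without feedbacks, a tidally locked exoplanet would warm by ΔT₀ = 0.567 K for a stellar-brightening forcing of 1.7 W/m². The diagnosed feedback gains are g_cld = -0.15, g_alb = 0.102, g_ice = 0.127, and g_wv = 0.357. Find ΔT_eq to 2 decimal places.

1.01 K

Total gain g = -0.15 + 0.102 + 0.127 + 0.357 = 0.436.
Amplification A = 1/(1 − 0.436) = 1.773.
ΔT = 0.567 × 1.773 = 1.01 K.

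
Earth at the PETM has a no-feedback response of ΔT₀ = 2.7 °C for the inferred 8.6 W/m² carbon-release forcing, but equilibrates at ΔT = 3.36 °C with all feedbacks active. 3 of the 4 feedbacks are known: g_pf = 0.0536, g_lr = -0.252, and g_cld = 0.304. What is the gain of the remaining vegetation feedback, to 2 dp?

Amplification A = ΔT/ΔT₀ = 3.36/2.7 = 1.244.
Total gain g = 1 − 1/A = 1 − 1/1.244 = 0.1961.
Known gains sum to 0.0536 − 0.252 + 0.304 = 0.1056.
g_veg = 0.1961 − 0.1056 = 0.09.

0.09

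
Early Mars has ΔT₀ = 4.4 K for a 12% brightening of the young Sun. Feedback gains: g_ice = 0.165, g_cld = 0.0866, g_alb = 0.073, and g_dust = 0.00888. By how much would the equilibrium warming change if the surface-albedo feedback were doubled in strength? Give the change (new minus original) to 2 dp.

Original: g = 0.33348, ΔT = 4.4/(1−0.33348) = 6.6015 K.
With doubled surface-albedo: g' = 0.40648, ΔT' = 4.4/(1−0.40648) = 7.4134 K.
Change = 7.4134 − 6.6015 = 0.81 K.

0.81 K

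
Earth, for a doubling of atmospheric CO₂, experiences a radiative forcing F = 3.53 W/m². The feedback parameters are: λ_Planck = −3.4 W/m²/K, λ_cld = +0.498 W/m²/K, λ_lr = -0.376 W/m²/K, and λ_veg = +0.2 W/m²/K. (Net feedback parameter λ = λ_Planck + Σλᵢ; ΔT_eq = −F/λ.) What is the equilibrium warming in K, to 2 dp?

Net feedback parameter λ = (−3.4) + (+0.498) + (-0.376) + (+0.2) = -3.078 W/m²/K.
ΔT = −F/λ = −3.53/(-3.078) = 1.15 K.

1.15 K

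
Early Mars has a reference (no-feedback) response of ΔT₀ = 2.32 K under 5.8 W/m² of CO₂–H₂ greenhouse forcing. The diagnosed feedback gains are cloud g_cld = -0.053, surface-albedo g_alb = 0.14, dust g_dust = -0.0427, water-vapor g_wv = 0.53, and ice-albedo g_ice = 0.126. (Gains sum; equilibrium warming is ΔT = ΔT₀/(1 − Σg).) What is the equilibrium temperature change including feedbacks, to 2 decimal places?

Total gain g = -0.053 + 0.14 − 0.0427 + 0.53 + 0.126 = 0.7003.
Amplification A = 1/(1 − 0.7003) = 3.337.
ΔT = 2.32 × 3.337 = 7.74 K.

7.74 K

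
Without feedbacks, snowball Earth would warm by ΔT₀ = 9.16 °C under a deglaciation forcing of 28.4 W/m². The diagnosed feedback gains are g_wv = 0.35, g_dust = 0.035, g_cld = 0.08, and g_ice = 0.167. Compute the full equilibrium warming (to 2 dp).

24.89 °C

Total gain g = 0.35 + 0.035 + 0.08 + 0.167 = 0.632.
Amplification A = 1/(1 − 0.632) = 2.717.
ΔT = 9.16 × 2.717 = 24.89 °C.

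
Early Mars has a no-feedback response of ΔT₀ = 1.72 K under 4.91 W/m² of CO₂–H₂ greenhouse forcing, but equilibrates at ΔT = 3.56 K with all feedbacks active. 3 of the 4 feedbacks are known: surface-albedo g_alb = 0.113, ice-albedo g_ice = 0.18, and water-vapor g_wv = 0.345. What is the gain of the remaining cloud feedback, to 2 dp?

Amplification A = ΔT/ΔT₀ = 3.56/1.72 = 2.07.
Total gain g = 1 − 1/A = 1 − 1/2.07 = 0.5169.
Known gains sum to 0.113 + 0.18 + 0.345 = 0.638.
g_cld = 0.5169 − 0.638 = -0.12.

-0.12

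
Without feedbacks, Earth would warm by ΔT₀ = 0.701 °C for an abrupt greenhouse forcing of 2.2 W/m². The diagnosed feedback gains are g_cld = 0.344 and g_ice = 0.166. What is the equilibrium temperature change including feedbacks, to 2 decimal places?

Total gain g = 0.344 + 0.166 = 0.51.
Amplification A = 1/(1 − 0.51) = 2.041.
ΔT = 0.701 × 2.041 = 1.43 °C.

1.43 °C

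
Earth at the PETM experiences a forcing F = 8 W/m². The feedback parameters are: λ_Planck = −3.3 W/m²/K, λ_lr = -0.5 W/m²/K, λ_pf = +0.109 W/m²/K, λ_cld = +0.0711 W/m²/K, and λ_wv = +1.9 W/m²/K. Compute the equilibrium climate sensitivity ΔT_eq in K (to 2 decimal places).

Net feedback parameter λ = (−3.3) + (-0.5) + (+0.109) + (+0.0711) + (+1.9) = -1.7199 W/m²/K.
ΔT = −F/λ = −8/(-1.7199) = 4.65 K.

4.65 K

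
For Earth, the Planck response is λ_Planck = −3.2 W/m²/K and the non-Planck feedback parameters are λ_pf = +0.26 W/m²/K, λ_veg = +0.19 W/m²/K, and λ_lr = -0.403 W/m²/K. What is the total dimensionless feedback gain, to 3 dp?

0.015

Convert to gains: g_pf = 0.26/3.2 = 0.08125; g_veg = 0.19/3.2 = 0.05937; g_lr = -0.403/3.2 = -0.1259.
Total gain g = 0.01472.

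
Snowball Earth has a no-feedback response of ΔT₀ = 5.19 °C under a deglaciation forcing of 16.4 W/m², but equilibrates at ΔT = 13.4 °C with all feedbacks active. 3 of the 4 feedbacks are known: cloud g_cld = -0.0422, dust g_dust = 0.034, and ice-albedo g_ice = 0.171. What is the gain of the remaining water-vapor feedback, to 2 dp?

0.45

Amplification A = ΔT/ΔT₀ = 13.4/5.19 = 2.582.
Total gain g = 1 − 1/A = 1 − 1/2.582 = 0.6127.
Known gains sum to -0.0422 + 0.034 + 0.171 = 0.1628.
g_wv = 0.6127 − 0.1628 = 0.45.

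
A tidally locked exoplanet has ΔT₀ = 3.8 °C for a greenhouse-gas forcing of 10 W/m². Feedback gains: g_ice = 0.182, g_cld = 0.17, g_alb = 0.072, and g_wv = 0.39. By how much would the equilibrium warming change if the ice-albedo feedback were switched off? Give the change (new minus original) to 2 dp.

Original: g = 0.814, ΔT = 3.8/(1−0.814) = 20.4301 °C.
Without ice-albedo: g' = 0.632, ΔT' = 3.8/(1−0.632) = 10.3261 °C.
Change = 10.3261 − 20.4301 = -10.10 °C.

-10.10 °C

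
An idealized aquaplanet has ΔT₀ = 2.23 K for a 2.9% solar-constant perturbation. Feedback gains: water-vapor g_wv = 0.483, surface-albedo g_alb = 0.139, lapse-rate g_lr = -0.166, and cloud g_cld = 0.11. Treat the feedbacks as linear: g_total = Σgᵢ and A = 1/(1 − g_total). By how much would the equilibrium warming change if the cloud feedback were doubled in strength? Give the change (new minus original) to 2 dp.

1.74 K

Original: g = 0.566, ΔT = 2.23/(1−0.566) = 5.1382 K.
With doubled cloud: g' = 0.676, ΔT' = 2.23/(1−0.676) = 6.8827 K.
Change = 6.8827 − 5.1382 = 1.74 K.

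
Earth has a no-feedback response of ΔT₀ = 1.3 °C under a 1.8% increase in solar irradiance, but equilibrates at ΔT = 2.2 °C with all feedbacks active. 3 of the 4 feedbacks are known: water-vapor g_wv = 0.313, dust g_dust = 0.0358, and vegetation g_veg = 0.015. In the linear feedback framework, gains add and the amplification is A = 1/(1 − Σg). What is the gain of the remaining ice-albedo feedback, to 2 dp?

Amplification A = ΔT/ΔT₀ = 2.2/1.3 = 1.692.
Total gain g = 1 − 1/A = 1 − 1/1.692 = 0.409.
Known gains sum to 0.313 + 0.0358 + 0.015 = 0.3638.
g_ice = 0.409 − 0.3638 = 0.05.

0.05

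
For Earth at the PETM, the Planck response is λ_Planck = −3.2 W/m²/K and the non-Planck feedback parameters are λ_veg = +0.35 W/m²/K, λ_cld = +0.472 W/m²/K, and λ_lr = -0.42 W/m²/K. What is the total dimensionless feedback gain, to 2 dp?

Convert to gains: g_veg = 0.35/3.2 = 0.1094; g_cld = 0.472/3.2 = 0.1475; g_lr = -0.42/3.2 = -0.1312.
Total gain g = 0.1257.

0.13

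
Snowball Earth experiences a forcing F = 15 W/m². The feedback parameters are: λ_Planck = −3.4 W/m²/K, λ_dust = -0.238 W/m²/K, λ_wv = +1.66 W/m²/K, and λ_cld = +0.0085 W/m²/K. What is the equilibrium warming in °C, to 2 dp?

7.62 °C

Net feedback parameter λ = (−3.4) + (-0.238) + (+1.66) + (+0.0085) = -1.9695 W/m²/K.
ΔT = −F/λ = −15/(-1.9695) = 7.62 °C.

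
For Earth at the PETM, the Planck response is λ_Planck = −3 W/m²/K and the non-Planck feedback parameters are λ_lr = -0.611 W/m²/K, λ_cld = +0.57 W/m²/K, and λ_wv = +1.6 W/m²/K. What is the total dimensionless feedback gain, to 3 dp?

0.520

Convert to gains: g_lr = -0.611/3 = -0.2037; g_cld = 0.57/3 = 0.19; g_wv = 1.6/3 = 0.5333.
Total gain g = 0.5196.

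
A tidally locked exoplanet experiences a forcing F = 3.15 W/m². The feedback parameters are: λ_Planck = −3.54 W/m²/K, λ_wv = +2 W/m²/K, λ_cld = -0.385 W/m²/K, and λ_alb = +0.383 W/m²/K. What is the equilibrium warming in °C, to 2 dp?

Net feedback parameter λ = (−3.54) + (+2) + (-0.385) + (+0.383) = -1.542 W/m²/K.
ΔT = −F/λ = −3.15/(-1.542) = 2.04 °C.

2.04 °C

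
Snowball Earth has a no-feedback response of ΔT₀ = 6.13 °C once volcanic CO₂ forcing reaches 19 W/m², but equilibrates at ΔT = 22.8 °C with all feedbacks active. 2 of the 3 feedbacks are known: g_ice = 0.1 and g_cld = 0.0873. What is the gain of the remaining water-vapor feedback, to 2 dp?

Amplification A = ΔT/ΔT₀ = 22.8/6.13 = 3.719.
Total gain g = 1 − 1/A = 1 − 1/3.719 = 0.7311.
Known gains sum to 0.1 + 0.0873 = 0.1873.
g_wv = 0.7311 − 0.1873 = 0.54.

0.54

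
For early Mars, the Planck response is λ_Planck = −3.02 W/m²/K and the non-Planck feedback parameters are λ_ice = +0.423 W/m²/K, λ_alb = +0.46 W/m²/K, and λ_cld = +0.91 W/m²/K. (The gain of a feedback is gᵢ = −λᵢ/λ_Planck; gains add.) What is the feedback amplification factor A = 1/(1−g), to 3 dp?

2.461

Convert to gains: g_ice = 0.423/3.02 = 0.1401; g_alb = 0.46/3.02 = 0.1523; g_cld = 0.91/3.02 = 0.3013.
Total gain g = 0.5937.
A = 1/(1 − 0.5937) = 2.461.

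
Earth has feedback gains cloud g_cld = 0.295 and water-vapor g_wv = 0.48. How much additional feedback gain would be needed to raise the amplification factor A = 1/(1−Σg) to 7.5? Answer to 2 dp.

Current total gain = 0.775.
Target gain for A = 7.5: g* = 1 − 1/7.5 = 0.8667.
Additional gain needed = 0.8667 − 0.775 = 0.09.

0.09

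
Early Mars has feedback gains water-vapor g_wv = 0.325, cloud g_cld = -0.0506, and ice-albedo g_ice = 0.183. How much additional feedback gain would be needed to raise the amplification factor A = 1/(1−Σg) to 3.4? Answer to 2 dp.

Current total gain = 0.4574.
Target gain for A = 3.4: g* = 1 − 1/3.4 = 0.7059.
Additional gain needed = 0.7059 − 0.4574 = 0.25.

0.25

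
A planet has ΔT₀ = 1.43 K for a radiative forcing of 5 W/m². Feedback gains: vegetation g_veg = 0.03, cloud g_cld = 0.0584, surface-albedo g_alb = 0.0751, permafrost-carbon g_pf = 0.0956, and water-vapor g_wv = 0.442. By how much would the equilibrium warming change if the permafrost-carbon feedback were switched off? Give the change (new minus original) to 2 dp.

-1.16 K

Original: g = 0.7011, ΔT = 1.43/(1−0.7011) = 4.7842 K.
Without permafrost-carbon: g' = 0.6055, ΔT' = 1.43/(1−0.6055) = 3.6248 K.
Change = 3.6248 − 4.7842 = -1.16 K.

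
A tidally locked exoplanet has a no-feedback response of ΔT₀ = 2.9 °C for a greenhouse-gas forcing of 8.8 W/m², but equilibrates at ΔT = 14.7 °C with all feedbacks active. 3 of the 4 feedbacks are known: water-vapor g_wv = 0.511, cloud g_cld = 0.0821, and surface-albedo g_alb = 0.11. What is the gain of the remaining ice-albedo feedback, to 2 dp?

Amplification A = ΔT/ΔT₀ = 14.7/2.9 = 5.069.
Total gain g = 1 − 1/A = 1 − 1/5.069 = 0.8027.
Known gains sum to 0.511 + 0.0821 + 0.11 = 0.7031.
g_ice = 0.8027 − 0.7031 = 0.10.

0.10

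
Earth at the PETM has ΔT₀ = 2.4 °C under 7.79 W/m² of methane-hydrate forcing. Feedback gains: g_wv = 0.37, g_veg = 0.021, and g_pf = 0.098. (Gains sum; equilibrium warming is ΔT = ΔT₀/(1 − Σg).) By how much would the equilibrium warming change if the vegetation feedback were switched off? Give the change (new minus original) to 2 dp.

Original: g = 0.489, ΔT = 2.4/(1−0.489) = 4.6967 °C.
Without vegetation: g' = 0.468, ΔT' = 2.4/(1−0.468) = 4.5113 °C.
Change = 4.5113 − 4.6967 = -0.19 °C.

-0.19 °C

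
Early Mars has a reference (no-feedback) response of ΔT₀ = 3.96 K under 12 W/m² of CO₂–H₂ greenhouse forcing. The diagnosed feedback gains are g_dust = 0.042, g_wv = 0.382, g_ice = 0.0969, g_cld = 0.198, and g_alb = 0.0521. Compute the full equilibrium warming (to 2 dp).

Total gain g = 0.042 + 0.382 + 0.0969 + 0.198 + 0.0521 = 0.771.
Amplification A = 1/(1 − 0.771) = 4.367.
ΔT = 3.96 × 4.367 = 17.29 K.

17.29 K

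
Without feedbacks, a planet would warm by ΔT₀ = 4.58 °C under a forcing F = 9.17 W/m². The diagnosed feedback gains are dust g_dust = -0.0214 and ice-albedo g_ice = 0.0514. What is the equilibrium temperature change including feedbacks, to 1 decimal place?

Total gain g = -0.0214 + 0.0514 = 0.03.
Amplification A = 1/(1 − 0.03) = 1.031.
ΔT = 4.58 × 1.031 = 4.7 °C.

4.7 °C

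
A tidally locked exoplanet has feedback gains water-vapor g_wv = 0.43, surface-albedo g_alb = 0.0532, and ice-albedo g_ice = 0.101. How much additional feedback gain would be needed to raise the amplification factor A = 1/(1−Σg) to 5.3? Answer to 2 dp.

0.23

Current total gain = 0.5842.
Target gain for A = 5.3: g* = 1 − 1/5.3 = 0.8113.
Additional gain needed = 0.8113 − 0.5842 = 0.23.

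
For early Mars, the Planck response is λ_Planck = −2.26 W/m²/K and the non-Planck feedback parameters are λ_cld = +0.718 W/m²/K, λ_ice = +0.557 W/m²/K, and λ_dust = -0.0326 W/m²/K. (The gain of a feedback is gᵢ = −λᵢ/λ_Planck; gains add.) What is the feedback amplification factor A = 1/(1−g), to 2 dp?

2.22

Convert to gains: g_cld = 0.718/2.26 = 0.3177; g_ice = 0.557/2.26 = 0.2465; g_dust = -0.0326/2.26 = -0.01442.
Total gain g = 0.54978.
A = 1/(1 − 0.54978) = 2.22.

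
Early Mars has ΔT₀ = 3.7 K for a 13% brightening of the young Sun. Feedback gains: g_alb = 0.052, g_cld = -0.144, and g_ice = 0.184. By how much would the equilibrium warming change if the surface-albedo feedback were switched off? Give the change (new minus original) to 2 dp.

Original: g = 0.092, ΔT = 3.7/(1−0.092) = 4.0749 K.
Without surface-albedo: g' = 0.04, ΔT' = 3.7/(1−0.04) = 3.8542 K.
Change = 3.8542 − 4.0749 = -0.22 K.

-0.22 K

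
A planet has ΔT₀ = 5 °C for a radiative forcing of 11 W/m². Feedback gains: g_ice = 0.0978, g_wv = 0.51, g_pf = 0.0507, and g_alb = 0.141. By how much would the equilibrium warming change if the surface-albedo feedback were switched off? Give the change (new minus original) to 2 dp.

Original: g = 0.7995, ΔT = 5/(1−0.7995) = 24.9377 °C.
Without surface-albedo: g' = 0.6585, ΔT' = 5/(1−0.6585) = 14.6413 °C.
Change = 14.6413 − 24.9377 = -10.30 °C.

-10.30 °C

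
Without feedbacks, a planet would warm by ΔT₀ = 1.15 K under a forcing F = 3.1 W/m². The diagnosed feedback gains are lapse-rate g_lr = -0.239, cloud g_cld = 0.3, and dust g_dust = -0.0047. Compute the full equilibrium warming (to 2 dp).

Total gain g = -0.239 + 0.3 − 0.0047 = 0.0563.
Amplification A = 1/(1 − 0.0563) = 1.06.
ΔT = 1.15 × 1.06 = 1.22 K.

1.22 K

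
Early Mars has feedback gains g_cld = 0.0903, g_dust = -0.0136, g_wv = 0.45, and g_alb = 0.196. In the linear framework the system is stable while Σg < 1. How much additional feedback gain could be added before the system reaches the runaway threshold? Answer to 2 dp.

0.28

Current total gain = 0.0903 − 0.0136 + 0.45 + 0.196 = 0.7227.
Margin to runaway = 1 − 0.7227 = 0.28.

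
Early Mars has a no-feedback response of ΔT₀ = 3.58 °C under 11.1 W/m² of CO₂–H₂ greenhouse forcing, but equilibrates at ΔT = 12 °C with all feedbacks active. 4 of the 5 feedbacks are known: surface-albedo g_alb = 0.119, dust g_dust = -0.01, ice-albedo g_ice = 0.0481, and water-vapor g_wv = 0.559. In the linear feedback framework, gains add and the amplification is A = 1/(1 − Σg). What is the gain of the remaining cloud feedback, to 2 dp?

-0.01

Amplification A = ΔT/ΔT₀ = 12/3.58 = 3.352.
Total gain g = 1 − 1/A = 1 − 1/3.352 = 0.7017.
Known gains sum to 0.119 − 0.01 + 0.0481 + 0.559 = 0.7161.
g_cld = 0.7017 − 0.7161 = -0.01.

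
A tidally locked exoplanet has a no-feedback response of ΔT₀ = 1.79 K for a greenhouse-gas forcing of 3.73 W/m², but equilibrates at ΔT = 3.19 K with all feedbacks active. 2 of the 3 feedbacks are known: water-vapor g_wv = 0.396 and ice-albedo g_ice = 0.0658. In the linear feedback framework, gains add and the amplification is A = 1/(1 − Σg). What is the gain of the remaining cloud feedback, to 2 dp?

-0.02

Amplification A = ΔT/ΔT₀ = 3.19/1.79 = 1.782.
Total gain g = 1 − 1/A = 1 − 1/1.782 = 0.4388.
Known gains sum to 0.396 + 0.0658 = 0.4618.
g_cld = 0.4388 − 0.4618 = -0.02.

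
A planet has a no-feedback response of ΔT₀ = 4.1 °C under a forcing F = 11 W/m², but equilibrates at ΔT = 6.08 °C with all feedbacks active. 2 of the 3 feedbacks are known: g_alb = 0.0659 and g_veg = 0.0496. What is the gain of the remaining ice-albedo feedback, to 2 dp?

Amplification A = ΔT/ΔT₀ = 6.08/4.1 = 1.483.
Total gain g = 1 − 1/A = 1 − 1/1.483 = 0.3257.
Known gains sum to 0.0659 + 0.0496 = 0.1155.
g_ice = 0.3257 − 0.1155 = 0.21.

0.21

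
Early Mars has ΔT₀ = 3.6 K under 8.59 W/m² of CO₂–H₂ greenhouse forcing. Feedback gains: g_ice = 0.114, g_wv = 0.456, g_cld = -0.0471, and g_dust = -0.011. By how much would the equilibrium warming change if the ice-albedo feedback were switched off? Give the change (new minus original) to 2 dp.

-1.40 K

Original: g = 0.5119, ΔT = 3.6/(1−0.5119) = 7.3755 K.
Without ice-albedo: g' = 0.3979, ΔT' = 3.6/(1−0.3979) = 5.9791 K.
Change = 5.9791 − 7.3755 = -1.40 K.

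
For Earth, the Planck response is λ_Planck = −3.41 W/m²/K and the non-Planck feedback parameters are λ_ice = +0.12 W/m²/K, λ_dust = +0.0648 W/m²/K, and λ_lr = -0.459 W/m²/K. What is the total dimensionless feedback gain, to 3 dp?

Convert to gains: g_ice = 0.12/3.41 = 0.03519; g_dust = 0.0648/3.41 = 0.019; g_lr = -0.459/3.41 = -0.1346.
Total gain g = -0.08041.

-0.080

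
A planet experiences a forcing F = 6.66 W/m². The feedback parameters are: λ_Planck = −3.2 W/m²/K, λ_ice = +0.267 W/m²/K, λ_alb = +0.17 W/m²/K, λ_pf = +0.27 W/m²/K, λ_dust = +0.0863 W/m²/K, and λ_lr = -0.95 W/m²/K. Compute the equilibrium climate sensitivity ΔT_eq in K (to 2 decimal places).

1.98 K

Net feedback parameter λ = (−3.2) + (+0.267) + (+0.17) + (+0.27) + (+0.0863) + (-0.95) = -3.3567 W/m²/K.
ΔT = −F/λ = −6.66/(-3.3567) = 1.98 K.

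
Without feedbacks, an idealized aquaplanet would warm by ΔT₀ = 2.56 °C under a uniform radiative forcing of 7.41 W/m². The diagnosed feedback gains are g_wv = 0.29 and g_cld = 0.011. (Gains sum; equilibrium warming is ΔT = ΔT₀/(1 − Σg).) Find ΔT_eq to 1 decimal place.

Total gain g = 0.29 + 0.011 = 0.301.
Amplification A = 1/(1 − 0.301) = 1.431.
ΔT = 2.56 × 1.431 = 3.7 °C.

3.7 °C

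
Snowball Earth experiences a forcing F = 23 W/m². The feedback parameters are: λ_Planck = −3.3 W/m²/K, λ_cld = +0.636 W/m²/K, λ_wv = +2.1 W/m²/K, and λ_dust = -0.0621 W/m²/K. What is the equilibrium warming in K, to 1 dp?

36.7 K

Net feedback parameter λ = (−3.3) + (+0.636) + (+2.1) + (-0.0621) = -0.6261 W/m²/K.
ΔT = −F/λ = −23/(-0.6261) = 36.7 K.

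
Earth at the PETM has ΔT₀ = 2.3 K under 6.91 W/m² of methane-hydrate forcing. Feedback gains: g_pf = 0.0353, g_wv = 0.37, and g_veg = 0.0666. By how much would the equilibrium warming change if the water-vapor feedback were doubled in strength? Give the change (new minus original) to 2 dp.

10.19 K

Original: g = 0.4719, ΔT = 2.3/(1−0.4719) = 4.3552 K.
With doubled water-vapor: g' = 0.8419, ΔT' = 2.3/(1−0.8419) = 14.5478 K.
Change = 14.5478 − 4.3552 = 10.19 K.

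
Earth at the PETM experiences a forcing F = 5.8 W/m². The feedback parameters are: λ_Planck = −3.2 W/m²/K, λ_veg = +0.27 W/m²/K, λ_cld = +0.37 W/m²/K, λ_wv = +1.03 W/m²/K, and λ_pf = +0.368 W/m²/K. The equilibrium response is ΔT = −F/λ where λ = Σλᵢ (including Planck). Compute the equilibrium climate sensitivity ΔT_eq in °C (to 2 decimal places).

Net feedback parameter λ = (−3.2) + (+0.27) + (+0.37) + (+1.03) + (+0.368) = -1.162 W/m²/K.
ΔT = −F/λ = −5.8/(-1.162) = 4.99 °C.

4.99 °C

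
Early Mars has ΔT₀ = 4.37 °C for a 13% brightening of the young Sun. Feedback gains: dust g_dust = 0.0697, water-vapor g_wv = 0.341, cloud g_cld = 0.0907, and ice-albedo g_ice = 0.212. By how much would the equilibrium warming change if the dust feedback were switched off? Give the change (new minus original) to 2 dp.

Original: g = 0.7134, ΔT = 4.37/(1−0.7134) = 15.2477 °C.
Without dust: g' = 0.6437, ΔT' = 4.37/(1−0.6437) = 12.2649 °C.
Change = 12.2649 − 15.2477 = -2.98 °C.

-2.98 °C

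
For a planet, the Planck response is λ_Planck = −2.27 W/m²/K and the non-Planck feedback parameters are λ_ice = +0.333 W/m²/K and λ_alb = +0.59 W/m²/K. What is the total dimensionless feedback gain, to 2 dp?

Convert to gains: g_ice = 0.333/2.27 = 0.1467; g_alb = 0.59/2.27 = 0.2599.
Total gain g = 0.4066.

0.41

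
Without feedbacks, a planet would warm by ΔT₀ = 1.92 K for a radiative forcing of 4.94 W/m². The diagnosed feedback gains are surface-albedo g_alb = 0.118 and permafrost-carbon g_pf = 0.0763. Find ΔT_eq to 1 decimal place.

2.4 K

Total gain g = 0.118 + 0.0763 = 0.1943.
Amplification A = 1/(1 − 0.1943) = 1.241.
ΔT = 1.92 × 1.241 = 2.4 K.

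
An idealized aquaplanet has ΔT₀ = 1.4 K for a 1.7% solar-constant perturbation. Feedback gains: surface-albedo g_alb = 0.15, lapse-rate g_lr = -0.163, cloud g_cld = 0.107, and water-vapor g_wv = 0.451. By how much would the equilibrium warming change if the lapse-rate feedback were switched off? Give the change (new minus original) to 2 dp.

1.72 K

Original: g = 0.545, ΔT = 1.4/(1−0.545) = 3.0769 K.
Without lapse-rate: g' = 0.708, ΔT' = 1.4/(1−0.708) = 4.7945 K.
Change = 4.7945 − 3.0769 = 1.72 K.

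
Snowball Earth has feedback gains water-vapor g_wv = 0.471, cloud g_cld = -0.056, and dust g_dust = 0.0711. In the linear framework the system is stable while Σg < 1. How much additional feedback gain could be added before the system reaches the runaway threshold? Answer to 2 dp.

0.51

Current total gain = 0.471 − 0.056 + 0.0711 = 0.4861.
Margin to runaway = 1 − 0.4861 = 0.51.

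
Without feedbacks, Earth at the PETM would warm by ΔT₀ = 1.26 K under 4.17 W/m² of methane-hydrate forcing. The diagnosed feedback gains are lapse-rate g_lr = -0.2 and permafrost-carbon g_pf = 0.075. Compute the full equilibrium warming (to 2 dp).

Total gain g = -0.2 + 0.075 = -0.125.
Amplification A = 1/(1 + 0.125) = 0.8889.
ΔT = 1.26 × 0.8889 = 1.12 K.

1.12 K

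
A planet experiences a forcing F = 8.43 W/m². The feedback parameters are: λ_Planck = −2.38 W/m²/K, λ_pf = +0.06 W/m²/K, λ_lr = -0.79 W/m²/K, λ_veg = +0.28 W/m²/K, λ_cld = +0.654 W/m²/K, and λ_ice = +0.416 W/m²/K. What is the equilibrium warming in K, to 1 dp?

4.8 K

Net feedback parameter λ = (−2.38) + (+0.06) + (-0.79) + (+0.28) + (+0.654) + (+0.416) = -1.76 W/m²/K.
ΔT = −F/λ = −8.43/(-1.76) = 4.8 K.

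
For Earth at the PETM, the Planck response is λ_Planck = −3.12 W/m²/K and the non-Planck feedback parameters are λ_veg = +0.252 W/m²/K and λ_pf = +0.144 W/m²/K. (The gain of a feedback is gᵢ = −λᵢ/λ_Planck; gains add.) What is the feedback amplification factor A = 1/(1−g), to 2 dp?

1.15

Convert to gains: g_veg = 0.252/3.12 = 0.08077; g_pf = 0.144/3.12 = 0.04615.
Total gain g = 0.12692.
A = 1/(1 − 0.12692) = 1.15.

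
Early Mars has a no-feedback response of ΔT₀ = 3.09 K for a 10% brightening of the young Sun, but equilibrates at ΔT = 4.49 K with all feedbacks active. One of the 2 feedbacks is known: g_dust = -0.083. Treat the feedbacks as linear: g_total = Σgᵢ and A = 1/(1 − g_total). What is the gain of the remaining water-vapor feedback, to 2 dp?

Amplification A = ΔT/ΔT₀ = 4.49/3.09 = 1.453.
Total gain g = 1 − 1/A = 1 − 1/1.453 = 0.3118.
The known gain is -0.083.
g_wv = 0.3118 + 0.083 = 0.39.

0.39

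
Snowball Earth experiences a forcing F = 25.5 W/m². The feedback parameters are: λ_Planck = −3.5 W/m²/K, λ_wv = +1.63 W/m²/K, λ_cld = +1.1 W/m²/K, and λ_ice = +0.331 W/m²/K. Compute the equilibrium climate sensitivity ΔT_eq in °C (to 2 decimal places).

Net feedback parameter λ = (−3.5) + (+1.63) + (+1.1) + (+0.331) = -0.439 W/m²/K.
ΔT = −F/λ = −25.5/(-0.439) = 58.09 °C.

58.09 °C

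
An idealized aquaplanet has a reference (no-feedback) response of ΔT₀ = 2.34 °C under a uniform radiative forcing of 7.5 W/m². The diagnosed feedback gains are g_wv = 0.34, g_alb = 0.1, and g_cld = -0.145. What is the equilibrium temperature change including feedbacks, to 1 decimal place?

3.3 °C

Total gain g = 0.34 + 0.1 − 0.145 = 0.295.
Amplification A = 1/(1 − 0.295) = 1.418.
ΔT = 2.34 × 1.418 = 3.3 °C.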